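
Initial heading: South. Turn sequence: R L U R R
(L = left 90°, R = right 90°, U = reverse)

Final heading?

Start: South
  R (right (90° clockwise)) -> West
  L (left (90° counter-clockwise)) -> South
  U (U-turn (180°)) -> North
  R (right (90° clockwise)) -> East
  R (right (90° clockwise)) -> South
Final: South

Answer: Final heading: South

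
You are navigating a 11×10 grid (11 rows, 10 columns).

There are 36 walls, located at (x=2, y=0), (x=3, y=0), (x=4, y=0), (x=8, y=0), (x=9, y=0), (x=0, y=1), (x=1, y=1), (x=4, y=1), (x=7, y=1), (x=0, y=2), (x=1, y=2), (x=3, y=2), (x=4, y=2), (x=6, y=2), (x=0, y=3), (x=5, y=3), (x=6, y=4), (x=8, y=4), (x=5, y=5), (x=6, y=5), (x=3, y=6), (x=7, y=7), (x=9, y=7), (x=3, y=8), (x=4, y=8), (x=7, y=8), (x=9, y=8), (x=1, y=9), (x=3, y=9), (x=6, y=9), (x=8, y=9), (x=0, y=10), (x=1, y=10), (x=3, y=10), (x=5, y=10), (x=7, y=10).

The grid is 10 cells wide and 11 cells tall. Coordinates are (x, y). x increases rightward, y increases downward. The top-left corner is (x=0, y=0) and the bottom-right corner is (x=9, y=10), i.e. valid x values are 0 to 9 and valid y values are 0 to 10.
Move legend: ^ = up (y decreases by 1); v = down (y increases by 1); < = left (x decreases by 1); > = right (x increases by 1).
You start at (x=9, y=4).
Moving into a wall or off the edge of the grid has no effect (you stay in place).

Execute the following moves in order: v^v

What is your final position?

Answer: Final position: (x=9, y=5)

Derivation:
Start: (x=9, y=4)
  v (down): (x=9, y=4) -> (x=9, y=5)
  ^ (up): (x=9, y=5) -> (x=9, y=4)
  v (down): (x=9, y=4) -> (x=9, y=5)
Final: (x=9, y=5)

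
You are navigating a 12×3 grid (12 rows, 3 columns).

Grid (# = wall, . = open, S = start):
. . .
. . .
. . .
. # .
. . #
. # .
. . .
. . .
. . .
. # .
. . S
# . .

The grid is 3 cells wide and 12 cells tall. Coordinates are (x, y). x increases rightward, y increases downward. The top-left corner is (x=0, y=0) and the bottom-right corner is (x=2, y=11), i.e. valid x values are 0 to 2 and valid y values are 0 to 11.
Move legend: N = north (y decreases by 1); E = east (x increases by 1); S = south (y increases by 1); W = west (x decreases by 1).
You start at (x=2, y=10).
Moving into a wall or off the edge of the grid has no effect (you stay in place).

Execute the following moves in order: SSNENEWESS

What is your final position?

Start: (x=2, y=10)
  S (south): (x=2, y=10) -> (x=2, y=11)
  S (south): blocked, stay at (x=2, y=11)
  N (north): (x=2, y=11) -> (x=2, y=10)
  E (east): blocked, stay at (x=2, y=10)
  N (north): (x=2, y=10) -> (x=2, y=9)
  E (east): blocked, stay at (x=2, y=9)
  W (west): blocked, stay at (x=2, y=9)
  E (east): blocked, stay at (x=2, y=9)
  S (south): (x=2, y=9) -> (x=2, y=10)
  S (south): (x=2, y=10) -> (x=2, y=11)
Final: (x=2, y=11)

Answer: Final position: (x=2, y=11)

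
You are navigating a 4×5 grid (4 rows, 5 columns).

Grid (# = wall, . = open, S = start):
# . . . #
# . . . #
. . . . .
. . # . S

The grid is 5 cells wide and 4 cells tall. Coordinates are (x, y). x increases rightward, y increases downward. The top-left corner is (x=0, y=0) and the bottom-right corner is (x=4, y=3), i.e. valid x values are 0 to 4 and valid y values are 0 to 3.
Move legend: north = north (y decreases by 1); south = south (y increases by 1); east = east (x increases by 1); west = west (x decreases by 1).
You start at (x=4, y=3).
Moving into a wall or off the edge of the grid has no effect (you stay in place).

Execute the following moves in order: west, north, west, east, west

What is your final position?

Answer: Final position: (x=2, y=2)

Derivation:
Start: (x=4, y=3)
  west (west): (x=4, y=3) -> (x=3, y=3)
  north (north): (x=3, y=3) -> (x=3, y=2)
  west (west): (x=3, y=2) -> (x=2, y=2)
  east (east): (x=2, y=2) -> (x=3, y=2)
  west (west): (x=3, y=2) -> (x=2, y=2)
Final: (x=2, y=2)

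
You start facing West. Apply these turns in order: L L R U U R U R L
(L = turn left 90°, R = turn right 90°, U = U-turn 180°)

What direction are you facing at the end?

Start: West
  L (left (90° counter-clockwise)) -> South
  L (left (90° counter-clockwise)) -> East
  R (right (90° clockwise)) -> South
  U (U-turn (180°)) -> North
  U (U-turn (180°)) -> South
  R (right (90° clockwise)) -> West
  U (U-turn (180°)) -> East
  R (right (90° clockwise)) -> South
  L (left (90° counter-clockwise)) -> East
Final: East

Answer: Final heading: East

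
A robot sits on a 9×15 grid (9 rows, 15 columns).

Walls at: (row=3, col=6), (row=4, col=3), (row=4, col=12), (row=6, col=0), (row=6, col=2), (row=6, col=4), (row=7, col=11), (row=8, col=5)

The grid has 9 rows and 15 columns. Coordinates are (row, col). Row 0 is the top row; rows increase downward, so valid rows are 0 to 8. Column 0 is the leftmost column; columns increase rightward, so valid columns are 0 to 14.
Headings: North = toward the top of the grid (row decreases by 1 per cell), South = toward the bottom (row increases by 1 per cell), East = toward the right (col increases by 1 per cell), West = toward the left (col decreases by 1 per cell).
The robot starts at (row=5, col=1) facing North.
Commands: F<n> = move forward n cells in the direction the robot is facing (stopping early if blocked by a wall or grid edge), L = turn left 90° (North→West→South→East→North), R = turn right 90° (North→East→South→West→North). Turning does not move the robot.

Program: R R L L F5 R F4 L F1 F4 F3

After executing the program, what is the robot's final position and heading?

Answer: Final position: (row=0, col=5), facing North

Derivation:
Start: (row=5, col=1), facing North
  R: turn right, now facing East
  R: turn right, now facing South
  L: turn left, now facing East
  L: turn left, now facing North
  F5: move forward 5, now at (row=0, col=1)
  R: turn right, now facing East
  F4: move forward 4, now at (row=0, col=5)
  L: turn left, now facing North
  F1: move forward 0/1 (blocked), now at (row=0, col=5)
  F4: move forward 0/4 (blocked), now at (row=0, col=5)
  F3: move forward 0/3 (blocked), now at (row=0, col=5)
Final: (row=0, col=5), facing North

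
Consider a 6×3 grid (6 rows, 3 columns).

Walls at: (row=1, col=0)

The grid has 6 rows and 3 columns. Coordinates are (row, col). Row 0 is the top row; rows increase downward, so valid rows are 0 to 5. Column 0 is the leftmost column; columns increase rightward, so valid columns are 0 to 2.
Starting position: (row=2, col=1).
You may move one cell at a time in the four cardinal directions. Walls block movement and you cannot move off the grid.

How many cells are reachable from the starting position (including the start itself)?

Answer: Reachable cells: 17

Derivation:
BFS flood-fill from (row=2, col=1):
  Distance 0: (row=2, col=1)
  Distance 1: (row=1, col=1), (row=2, col=0), (row=2, col=2), (row=3, col=1)
  Distance 2: (row=0, col=1), (row=1, col=2), (row=3, col=0), (row=3, col=2), (row=4, col=1)
  Distance 3: (row=0, col=0), (row=0, col=2), (row=4, col=0), (row=4, col=2), (row=5, col=1)
  Distance 4: (row=5, col=0), (row=5, col=2)
Total reachable: 17 (grid has 17 open cells total)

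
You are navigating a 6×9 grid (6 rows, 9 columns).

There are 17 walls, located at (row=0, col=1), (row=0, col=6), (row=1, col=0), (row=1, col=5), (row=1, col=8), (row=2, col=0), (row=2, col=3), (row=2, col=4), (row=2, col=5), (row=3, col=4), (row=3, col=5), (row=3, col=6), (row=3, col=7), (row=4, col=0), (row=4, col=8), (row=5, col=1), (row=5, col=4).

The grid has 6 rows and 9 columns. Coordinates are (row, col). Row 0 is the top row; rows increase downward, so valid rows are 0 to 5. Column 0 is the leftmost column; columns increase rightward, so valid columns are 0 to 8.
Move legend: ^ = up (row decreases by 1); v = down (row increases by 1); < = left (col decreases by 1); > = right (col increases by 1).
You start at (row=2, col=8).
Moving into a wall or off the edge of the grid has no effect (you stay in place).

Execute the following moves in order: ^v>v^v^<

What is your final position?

Start: (row=2, col=8)
  ^ (up): blocked, stay at (row=2, col=8)
  v (down): (row=2, col=8) -> (row=3, col=8)
  > (right): blocked, stay at (row=3, col=8)
  v (down): blocked, stay at (row=3, col=8)
  ^ (up): (row=3, col=8) -> (row=2, col=8)
  v (down): (row=2, col=8) -> (row=3, col=8)
  ^ (up): (row=3, col=8) -> (row=2, col=8)
  < (left): (row=2, col=8) -> (row=2, col=7)
Final: (row=2, col=7)

Answer: Final position: (row=2, col=7)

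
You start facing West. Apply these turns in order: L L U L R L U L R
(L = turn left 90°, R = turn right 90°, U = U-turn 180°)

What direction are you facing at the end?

Start: West
  L (left (90° counter-clockwise)) -> South
  L (left (90° counter-clockwise)) -> East
  U (U-turn (180°)) -> West
  L (left (90° counter-clockwise)) -> South
  R (right (90° clockwise)) -> West
  L (left (90° counter-clockwise)) -> South
  U (U-turn (180°)) -> North
  L (left (90° counter-clockwise)) -> West
  R (right (90° clockwise)) -> North
Final: North

Answer: Final heading: North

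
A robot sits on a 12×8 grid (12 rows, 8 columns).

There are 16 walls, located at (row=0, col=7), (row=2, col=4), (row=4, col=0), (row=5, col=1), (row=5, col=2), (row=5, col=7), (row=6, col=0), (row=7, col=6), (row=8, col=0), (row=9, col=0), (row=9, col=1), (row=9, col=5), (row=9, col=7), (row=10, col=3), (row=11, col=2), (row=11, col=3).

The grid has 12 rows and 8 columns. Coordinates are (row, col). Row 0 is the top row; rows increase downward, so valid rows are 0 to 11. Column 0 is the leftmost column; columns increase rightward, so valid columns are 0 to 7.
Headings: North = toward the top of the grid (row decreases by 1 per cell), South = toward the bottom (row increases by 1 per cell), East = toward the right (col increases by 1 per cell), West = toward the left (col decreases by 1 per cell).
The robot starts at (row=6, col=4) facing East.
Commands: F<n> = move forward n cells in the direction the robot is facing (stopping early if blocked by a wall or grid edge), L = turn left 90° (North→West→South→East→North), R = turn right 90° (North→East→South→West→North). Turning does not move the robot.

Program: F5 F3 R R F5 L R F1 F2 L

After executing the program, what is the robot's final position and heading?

Start: (row=6, col=4), facing East
  F5: move forward 3/5 (blocked), now at (row=6, col=7)
  F3: move forward 0/3 (blocked), now at (row=6, col=7)
  R: turn right, now facing South
  R: turn right, now facing West
  F5: move forward 5, now at (row=6, col=2)
  L: turn left, now facing South
  R: turn right, now facing West
  F1: move forward 1, now at (row=6, col=1)
  F2: move forward 0/2 (blocked), now at (row=6, col=1)
  L: turn left, now facing South
Final: (row=6, col=1), facing South

Answer: Final position: (row=6, col=1), facing South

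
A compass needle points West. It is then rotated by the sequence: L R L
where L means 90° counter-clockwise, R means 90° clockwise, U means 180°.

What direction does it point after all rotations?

Answer: Final heading: South

Derivation:
Start: West
  L (left (90° counter-clockwise)) -> South
  R (right (90° clockwise)) -> West
  L (left (90° counter-clockwise)) -> South
Final: South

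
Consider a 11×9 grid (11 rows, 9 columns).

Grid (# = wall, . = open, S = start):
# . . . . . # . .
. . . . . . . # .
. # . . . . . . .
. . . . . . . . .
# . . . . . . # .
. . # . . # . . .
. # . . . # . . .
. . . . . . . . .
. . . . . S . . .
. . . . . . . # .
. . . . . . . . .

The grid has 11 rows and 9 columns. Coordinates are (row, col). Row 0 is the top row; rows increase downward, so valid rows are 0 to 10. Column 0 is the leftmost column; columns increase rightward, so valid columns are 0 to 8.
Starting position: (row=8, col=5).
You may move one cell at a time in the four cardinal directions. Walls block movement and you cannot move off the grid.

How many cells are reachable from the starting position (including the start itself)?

BFS flood-fill from (row=8, col=5):
  Distance 0: (row=8, col=5)
  Distance 1: (row=7, col=5), (row=8, col=4), (row=8, col=6), (row=9, col=5)
  Distance 2: (row=7, col=4), (row=7, col=6), (row=8, col=3), (row=8, col=7), (row=9, col=4), (row=9, col=6), (row=10, col=5)
  Distance 3: (row=6, col=4), (row=6, col=6), (row=7, col=3), (row=7, col=7), (row=8, col=2), (row=8, col=8), (row=9, col=3), (row=10, col=4), (row=10, col=6)
  Distance 4: (row=5, col=4), (row=5, col=6), (row=6, col=3), (row=6, col=7), (row=7, col=2), (row=7, col=8), (row=8, col=1), (row=9, col=2), (row=9, col=8), (row=10, col=3), (row=10, col=7)
  Distance 5: (row=4, col=4), (row=4, col=6), (row=5, col=3), (row=5, col=7), (row=6, col=2), (row=6, col=8), (row=7, col=1), (row=8, col=0), (row=9, col=1), (row=10, col=2), (row=10, col=8)
  Distance 6: (row=3, col=4), (row=3, col=6), (row=4, col=3), (row=4, col=5), (row=5, col=8), (row=7, col=0), (row=9, col=0), (row=10, col=1)
  Distance 7: (row=2, col=4), (row=2, col=6), (row=3, col=3), (row=3, col=5), (row=3, col=7), (row=4, col=2), (row=4, col=8), (row=6, col=0), (row=10, col=0)
  Distance 8: (row=1, col=4), (row=1, col=6), (row=2, col=3), (row=2, col=5), (row=2, col=7), (row=3, col=2), (row=3, col=8), (row=4, col=1), (row=5, col=0)
  Distance 9: (row=0, col=4), (row=1, col=3), (row=1, col=5), (row=2, col=2), (row=2, col=8), (row=3, col=1), (row=5, col=1)
  Distance 10: (row=0, col=3), (row=0, col=5), (row=1, col=2), (row=1, col=8), (row=3, col=0)
  Distance 11: (row=0, col=2), (row=0, col=8), (row=1, col=1), (row=2, col=0)
  Distance 12: (row=0, col=1), (row=0, col=7), (row=1, col=0)
Total reachable: 88 (grid has 88 open cells total)

Answer: Reachable cells: 88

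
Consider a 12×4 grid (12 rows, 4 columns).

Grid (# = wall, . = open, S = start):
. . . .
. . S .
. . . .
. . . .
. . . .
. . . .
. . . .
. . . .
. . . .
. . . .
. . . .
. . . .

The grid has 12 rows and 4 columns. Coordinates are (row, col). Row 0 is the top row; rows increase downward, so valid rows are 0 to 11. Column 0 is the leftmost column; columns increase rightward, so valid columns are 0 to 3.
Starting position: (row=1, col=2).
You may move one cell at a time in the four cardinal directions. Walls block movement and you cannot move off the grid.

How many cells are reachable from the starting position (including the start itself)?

Answer: Reachable cells: 48

Derivation:
BFS flood-fill from (row=1, col=2):
  Distance 0: (row=1, col=2)
  Distance 1: (row=0, col=2), (row=1, col=1), (row=1, col=3), (row=2, col=2)
  Distance 2: (row=0, col=1), (row=0, col=3), (row=1, col=0), (row=2, col=1), (row=2, col=3), (row=3, col=2)
  Distance 3: (row=0, col=0), (row=2, col=0), (row=3, col=1), (row=3, col=3), (row=4, col=2)
  Distance 4: (row=3, col=0), (row=4, col=1), (row=4, col=3), (row=5, col=2)
  Distance 5: (row=4, col=0), (row=5, col=1), (row=5, col=3), (row=6, col=2)
  Distance 6: (row=5, col=0), (row=6, col=1), (row=6, col=3), (row=7, col=2)
  Distance 7: (row=6, col=0), (row=7, col=1), (row=7, col=3), (row=8, col=2)
  Distance 8: (row=7, col=0), (row=8, col=1), (row=8, col=3), (row=9, col=2)
  Distance 9: (row=8, col=0), (row=9, col=1), (row=9, col=3), (row=10, col=2)
  Distance 10: (row=9, col=0), (row=10, col=1), (row=10, col=3), (row=11, col=2)
  Distance 11: (row=10, col=0), (row=11, col=1), (row=11, col=3)
  Distance 12: (row=11, col=0)
Total reachable: 48 (grid has 48 open cells total)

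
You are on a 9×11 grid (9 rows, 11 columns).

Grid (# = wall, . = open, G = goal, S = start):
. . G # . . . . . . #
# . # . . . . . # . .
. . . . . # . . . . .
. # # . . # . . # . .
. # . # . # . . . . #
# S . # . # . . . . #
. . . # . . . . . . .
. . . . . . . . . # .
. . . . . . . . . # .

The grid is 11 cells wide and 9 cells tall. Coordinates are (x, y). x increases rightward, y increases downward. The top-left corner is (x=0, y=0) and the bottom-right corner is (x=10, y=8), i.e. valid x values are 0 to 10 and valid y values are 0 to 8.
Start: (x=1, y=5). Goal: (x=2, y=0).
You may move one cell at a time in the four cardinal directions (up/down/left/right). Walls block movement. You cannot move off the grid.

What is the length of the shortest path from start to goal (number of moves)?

Answer: Shortest path length: 16

Derivation:
BFS from (x=1, y=5) until reaching (x=2, y=0):
  Distance 0: (x=1, y=5)
  Distance 1: (x=2, y=5), (x=1, y=6)
  Distance 2: (x=2, y=4), (x=0, y=6), (x=2, y=6), (x=1, y=7)
  Distance 3: (x=0, y=7), (x=2, y=7), (x=1, y=8)
  Distance 4: (x=3, y=7), (x=0, y=8), (x=2, y=8)
  Distance 5: (x=4, y=7), (x=3, y=8)
  Distance 6: (x=4, y=6), (x=5, y=7), (x=4, y=8)
  Distance 7: (x=4, y=5), (x=5, y=6), (x=6, y=7), (x=5, y=8)
  Distance 8: (x=4, y=4), (x=6, y=6), (x=7, y=7), (x=6, y=8)
  Distance 9: (x=4, y=3), (x=6, y=5), (x=7, y=6), (x=8, y=7), (x=7, y=8)
  Distance 10: (x=4, y=2), (x=3, y=3), (x=6, y=4), (x=7, y=5), (x=8, y=6), (x=8, y=8)
  Distance 11: (x=4, y=1), (x=3, y=2), (x=6, y=3), (x=7, y=4), (x=8, y=5), (x=9, y=6)
  Distance 12: (x=4, y=0), (x=3, y=1), (x=5, y=1), (x=2, y=2), (x=6, y=2), (x=7, y=3), (x=8, y=4), (x=9, y=5), (x=10, y=6)
  Distance 13: (x=5, y=0), (x=6, y=1), (x=1, y=2), (x=7, y=2), (x=9, y=4), (x=10, y=7)
  Distance 14: (x=6, y=0), (x=1, y=1), (x=7, y=1), (x=0, y=2), (x=8, y=2), (x=9, y=3), (x=10, y=8)
  Distance 15: (x=1, y=0), (x=7, y=0), (x=9, y=2), (x=0, y=3), (x=10, y=3)
  Distance 16: (x=0, y=0), (x=2, y=0), (x=8, y=0), (x=9, y=1), (x=10, y=2), (x=0, y=4)  <- goal reached here
One shortest path (16 moves): (x=1, y=5) -> (x=2, y=5) -> (x=2, y=6) -> (x=2, y=7) -> (x=3, y=7) -> (x=4, y=7) -> (x=4, y=6) -> (x=4, y=5) -> (x=4, y=4) -> (x=4, y=3) -> (x=3, y=3) -> (x=3, y=2) -> (x=2, y=2) -> (x=1, y=2) -> (x=1, y=1) -> (x=1, y=0) -> (x=2, y=0)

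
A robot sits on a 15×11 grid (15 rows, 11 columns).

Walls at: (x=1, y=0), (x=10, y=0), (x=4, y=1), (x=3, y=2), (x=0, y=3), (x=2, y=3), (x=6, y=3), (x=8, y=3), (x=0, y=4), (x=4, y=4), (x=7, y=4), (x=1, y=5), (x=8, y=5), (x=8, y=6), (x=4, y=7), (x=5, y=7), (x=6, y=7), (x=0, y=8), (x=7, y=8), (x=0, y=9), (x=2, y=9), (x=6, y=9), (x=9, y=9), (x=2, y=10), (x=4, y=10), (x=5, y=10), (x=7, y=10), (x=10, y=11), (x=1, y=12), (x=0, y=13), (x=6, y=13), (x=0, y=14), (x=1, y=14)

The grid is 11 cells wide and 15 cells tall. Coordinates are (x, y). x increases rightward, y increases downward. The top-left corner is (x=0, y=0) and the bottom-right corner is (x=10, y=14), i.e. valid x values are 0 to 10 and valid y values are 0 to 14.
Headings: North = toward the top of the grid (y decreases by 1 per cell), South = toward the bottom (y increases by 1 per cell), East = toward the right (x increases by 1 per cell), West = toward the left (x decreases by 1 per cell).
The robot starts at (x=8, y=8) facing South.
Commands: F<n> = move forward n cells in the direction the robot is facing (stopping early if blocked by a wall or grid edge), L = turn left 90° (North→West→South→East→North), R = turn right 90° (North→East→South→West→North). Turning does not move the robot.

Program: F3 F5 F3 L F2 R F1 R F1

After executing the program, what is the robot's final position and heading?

Answer: Final position: (x=9, y=14), facing West

Derivation:
Start: (x=8, y=8), facing South
  F3: move forward 3, now at (x=8, y=11)
  F5: move forward 3/5 (blocked), now at (x=8, y=14)
  F3: move forward 0/3 (blocked), now at (x=8, y=14)
  L: turn left, now facing East
  F2: move forward 2, now at (x=10, y=14)
  R: turn right, now facing South
  F1: move forward 0/1 (blocked), now at (x=10, y=14)
  R: turn right, now facing West
  F1: move forward 1, now at (x=9, y=14)
Final: (x=9, y=14), facing West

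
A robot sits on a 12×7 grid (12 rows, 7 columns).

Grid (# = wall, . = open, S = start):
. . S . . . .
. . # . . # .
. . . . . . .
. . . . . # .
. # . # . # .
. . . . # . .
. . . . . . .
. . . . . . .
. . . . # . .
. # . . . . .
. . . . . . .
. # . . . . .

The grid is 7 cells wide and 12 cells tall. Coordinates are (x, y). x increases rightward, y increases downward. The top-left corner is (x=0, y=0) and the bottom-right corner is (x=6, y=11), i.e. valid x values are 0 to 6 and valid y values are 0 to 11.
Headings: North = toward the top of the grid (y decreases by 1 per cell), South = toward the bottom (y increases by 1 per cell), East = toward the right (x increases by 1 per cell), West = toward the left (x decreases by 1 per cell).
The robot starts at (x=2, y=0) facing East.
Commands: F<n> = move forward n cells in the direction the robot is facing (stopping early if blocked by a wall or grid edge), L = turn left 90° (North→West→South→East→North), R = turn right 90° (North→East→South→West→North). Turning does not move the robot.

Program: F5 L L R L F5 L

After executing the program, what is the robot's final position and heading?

Start: (x=2, y=0), facing East
  F5: move forward 4/5 (blocked), now at (x=6, y=0)
  L: turn left, now facing North
  L: turn left, now facing West
  R: turn right, now facing North
  L: turn left, now facing West
  F5: move forward 5, now at (x=1, y=0)
  L: turn left, now facing South
Final: (x=1, y=0), facing South

Answer: Final position: (x=1, y=0), facing South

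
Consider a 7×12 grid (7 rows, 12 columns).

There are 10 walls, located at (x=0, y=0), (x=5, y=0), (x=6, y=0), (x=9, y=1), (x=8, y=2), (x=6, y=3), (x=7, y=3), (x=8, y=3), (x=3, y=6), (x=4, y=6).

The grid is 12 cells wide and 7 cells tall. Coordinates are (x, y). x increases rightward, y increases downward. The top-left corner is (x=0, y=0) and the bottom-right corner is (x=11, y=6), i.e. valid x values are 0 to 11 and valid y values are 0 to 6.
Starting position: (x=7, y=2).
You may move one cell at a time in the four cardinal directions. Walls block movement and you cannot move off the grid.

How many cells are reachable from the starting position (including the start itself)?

BFS flood-fill from (x=7, y=2):
  Distance 0: (x=7, y=2)
  Distance 1: (x=7, y=1), (x=6, y=2)
  Distance 2: (x=7, y=0), (x=6, y=1), (x=8, y=1), (x=5, y=2)
  Distance 3: (x=8, y=0), (x=5, y=1), (x=4, y=2), (x=5, y=3)
  Distance 4: (x=9, y=0), (x=4, y=1), (x=3, y=2), (x=4, y=3), (x=5, y=4)
  Distance 5: (x=4, y=0), (x=10, y=0), (x=3, y=1), (x=2, y=2), (x=3, y=3), (x=4, y=4), (x=6, y=4), (x=5, y=5)
  Distance 6: (x=3, y=0), (x=11, y=0), (x=2, y=1), (x=10, y=1), (x=1, y=2), (x=2, y=3), (x=3, y=4), (x=7, y=4), (x=4, y=5), (x=6, y=5), (x=5, y=6)
  Distance 7: (x=2, y=0), (x=1, y=1), (x=11, y=1), (x=0, y=2), (x=10, y=2), (x=1, y=3), (x=2, y=4), (x=8, y=4), (x=3, y=5), (x=7, y=5), (x=6, y=6)
  Distance 8: (x=1, y=0), (x=0, y=1), (x=9, y=2), (x=11, y=2), (x=0, y=3), (x=10, y=3), (x=1, y=4), (x=9, y=4), (x=2, y=5), (x=8, y=5), (x=7, y=6)
  Distance 9: (x=9, y=3), (x=11, y=3), (x=0, y=4), (x=10, y=4), (x=1, y=5), (x=9, y=5), (x=2, y=6), (x=8, y=6)
  Distance 10: (x=11, y=4), (x=0, y=5), (x=10, y=5), (x=1, y=6), (x=9, y=6)
  Distance 11: (x=11, y=5), (x=0, y=6), (x=10, y=6)
  Distance 12: (x=11, y=6)
Total reachable: 74 (grid has 74 open cells total)

Answer: Reachable cells: 74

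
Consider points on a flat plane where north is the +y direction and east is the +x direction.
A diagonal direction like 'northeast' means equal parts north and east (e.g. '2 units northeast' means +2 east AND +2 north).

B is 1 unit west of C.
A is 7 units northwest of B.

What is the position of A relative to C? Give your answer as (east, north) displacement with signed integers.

Answer: A is at (east=-8, north=7) relative to C.

Derivation:
Place C at the origin (east=0, north=0).
  B is 1 unit west of C: delta (east=-1, north=+0); B at (east=-1, north=0).
  A is 7 units northwest of B: delta (east=-7, north=+7); A at (east=-8, north=7).
Therefore A relative to C: (east=-8, north=7).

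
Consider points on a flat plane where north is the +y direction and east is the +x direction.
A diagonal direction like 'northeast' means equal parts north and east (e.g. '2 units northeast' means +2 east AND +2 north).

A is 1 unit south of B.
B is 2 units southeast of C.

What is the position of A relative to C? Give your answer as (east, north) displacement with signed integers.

Place C at the origin (east=0, north=0).
  B is 2 units southeast of C: delta (east=+2, north=-2); B at (east=2, north=-2).
  A is 1 unit south of B: delta (east=+0, north=-1); A at (east=2, north=-3).
Therefore A relative to C: (east=2, north=-3).

Answer: A is at (east=2, north=-3) relative to C.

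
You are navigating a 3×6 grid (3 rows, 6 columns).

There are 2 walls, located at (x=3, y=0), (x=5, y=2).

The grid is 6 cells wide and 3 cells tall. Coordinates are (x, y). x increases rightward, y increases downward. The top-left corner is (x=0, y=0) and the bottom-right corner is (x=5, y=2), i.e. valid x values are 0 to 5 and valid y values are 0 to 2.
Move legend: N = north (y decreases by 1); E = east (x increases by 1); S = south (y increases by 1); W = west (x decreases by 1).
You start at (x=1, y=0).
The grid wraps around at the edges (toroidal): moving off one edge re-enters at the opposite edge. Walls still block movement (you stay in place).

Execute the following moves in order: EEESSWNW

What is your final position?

Start: (x=1, y=0)
  E (east): (x=1, y=0) -> (x=2, y=0)
  E (east): blocked, stay at (x=2, y=0)
  E (east): blocked, stay at (x=2, y=0)
  S (south): (x=2, y=0) -> (x=2, y=1)
  S (south): (x=2, y=1) -> (x=2, y=2)
  W (west): (x=2, y=2) -> (x=1, y=2)
  N (north): (x=1, y=2) -> (x=1, y=1)
  W (west): (x=1, y=1) -> (x=0, y=1)
Final: (x=0, y=1)

Answer: Final position: (x=0, y=1)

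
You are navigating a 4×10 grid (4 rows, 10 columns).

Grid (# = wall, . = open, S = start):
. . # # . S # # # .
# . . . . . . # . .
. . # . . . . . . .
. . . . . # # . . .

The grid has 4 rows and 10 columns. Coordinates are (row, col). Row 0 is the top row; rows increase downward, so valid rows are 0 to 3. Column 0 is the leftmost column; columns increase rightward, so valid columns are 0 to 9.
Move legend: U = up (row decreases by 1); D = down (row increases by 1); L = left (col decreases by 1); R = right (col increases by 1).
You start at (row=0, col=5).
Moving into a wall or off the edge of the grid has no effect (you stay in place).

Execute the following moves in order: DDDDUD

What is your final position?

Answer: Final position: (row=2, col=5)

Derivation:
Start: (row=0, col=5)
  D (down): (row=0, col=5) -> (row=1, col=5)
  D (down): (row=1, col=5) -> (row=2, col=5)
  D (down): blocked, stay at (row=2, col=5)
  D (down): blocked, stay at (row=2, col=5)
  U (up): (row=2, col=5) -> (row=1, col=5)
  D (down): (row=1, col=5) -> (row=2, col=5)
Final: (row=2, col=5)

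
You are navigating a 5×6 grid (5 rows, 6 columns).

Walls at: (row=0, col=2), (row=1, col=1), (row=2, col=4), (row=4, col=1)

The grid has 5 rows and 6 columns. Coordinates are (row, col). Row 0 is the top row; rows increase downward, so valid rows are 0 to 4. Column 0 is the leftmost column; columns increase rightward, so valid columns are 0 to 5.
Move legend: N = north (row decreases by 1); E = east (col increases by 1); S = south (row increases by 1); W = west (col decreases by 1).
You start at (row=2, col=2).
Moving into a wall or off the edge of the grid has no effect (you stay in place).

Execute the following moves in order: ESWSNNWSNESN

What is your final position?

Start: (row=2, col=2)
  E (east): (row=2, col=2) -> (row=2, col=3)
  S (south): (row=2, col=3) -> (row=3, col=3)
  W (west): (row=3, col=3) -> (row=3, col=2)
  S (south): (row=3, col=2) -> (row=4, col=2)
  N (north): (row=4, col=2) -> (row=3, col=2)
  N (north): (row=3, col=2) -> (row=2, col=2)
  W (west): (row=2, col=2) -> (row=2, col=1)
  S (south): (row=2, col=1) -> (row=3, col=1)
  N (north): (row=3, col=1) -> (row=2, col=1)
  E (east): (row=2, col=1) -> (row=2, col=2)
  S (south): (row=2, col=2) -> (row=3, col=2)
  N (north): (row=3, col=2) -> (row=2, col=2)
Final: (row=2, col=2)

Answer: Final position: (row=2, col=2)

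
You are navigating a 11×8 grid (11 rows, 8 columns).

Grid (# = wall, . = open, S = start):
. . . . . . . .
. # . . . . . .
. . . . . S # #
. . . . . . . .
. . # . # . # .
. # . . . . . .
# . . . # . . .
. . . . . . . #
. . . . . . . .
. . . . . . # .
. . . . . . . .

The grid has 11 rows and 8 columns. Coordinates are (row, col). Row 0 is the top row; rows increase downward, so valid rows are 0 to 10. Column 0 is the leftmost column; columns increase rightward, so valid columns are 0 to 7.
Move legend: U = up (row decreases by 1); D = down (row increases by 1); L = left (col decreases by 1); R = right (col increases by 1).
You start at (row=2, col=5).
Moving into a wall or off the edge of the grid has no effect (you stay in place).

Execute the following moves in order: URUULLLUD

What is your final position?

Start: (row=2, col=5)
  U (up): (row=2, col=5) -> (row=1, col=5)
  R (right): (row=1, col=5) -> (row=1, col=6)
  U (up): (row=1, col=6) -> (row=0, col=6)
  U (up): blocked, stay at (row=0, col=6)
  L (left): (row=0, col=6) -> (row=0, col=5)
  L (left): (row=0, col=5) -> (row=0, col=4)
  L (left): (row=0, col=4) -> (row=0, col=3)
  U (up): blocked, stay at (row=0, col=3)
  D (down): (row=0, col=3) -> (row=1, col=3)
Final: (row=1, col=3)

Answer: Final position: (row=1, col=3)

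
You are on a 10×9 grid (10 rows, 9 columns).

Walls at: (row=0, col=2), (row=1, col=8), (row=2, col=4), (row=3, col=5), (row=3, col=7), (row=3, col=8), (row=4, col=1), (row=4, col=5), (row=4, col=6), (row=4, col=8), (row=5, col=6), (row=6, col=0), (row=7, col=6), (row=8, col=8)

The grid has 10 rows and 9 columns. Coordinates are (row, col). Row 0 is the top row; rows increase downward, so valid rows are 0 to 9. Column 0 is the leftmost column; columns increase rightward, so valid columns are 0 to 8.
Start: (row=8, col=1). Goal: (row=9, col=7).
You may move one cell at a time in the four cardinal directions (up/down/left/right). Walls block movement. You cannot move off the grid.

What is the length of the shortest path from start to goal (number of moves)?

Answer: Shortest path length: 7

Derivation:
BFS from (row=8, col=1) until reaching (row=9, col=7):
  Distance 0: (row=8, col=1)
  Distance 1: (row=7, col=1), (row=8, col=0), (row=8, col=2), (row=9, col=1)
  Distance 2: (row=6, col=1), (row=7, col=0), (row=7, col=2), (row=8, col=3), (row=9, col=0), (row=9, col=2)
  Distance 3: (row=5, col=1), (row=6, col=2), (row=7, col=3), (row=8, col=4), (row=9, col=3)
  Distance 4: (row=5, col=0), (row=5, col=2), (row=6, col=3), (row=7, col=4), (row=8, col=5), (row=9, col=4)
  Distance 5: (row=4, col=0), (row=4, col=2), (row=5, col=3), (row=6, col=4), (row=7, col=5), (row=8, col=6), (row=9, col=5)
  Distance 6: (row=3, col=0), (row=3, col=2), (row=4, col=3), (row=5, col=4), (row=6, col=5), (row=8, col=7), (row=9, col=6)
  Distance 7: (row=2, col=0), (row=2, col=2), (row=3, col=1), (row=3, col=3), (row=4, col=4), (row=5, col=5), (row=6, col=6), (row=7, col=7), (row=9, col=7)  <- goal reached here
One shortest path (7 moves): (row=8, col=1) -> (row=8, col=2) -> (row=8, col=3) -> (row=8, col=4) -> (row=8, col=5) -> (row=8, col=6) -> (row=8, col=7) -> (row=9, col=7)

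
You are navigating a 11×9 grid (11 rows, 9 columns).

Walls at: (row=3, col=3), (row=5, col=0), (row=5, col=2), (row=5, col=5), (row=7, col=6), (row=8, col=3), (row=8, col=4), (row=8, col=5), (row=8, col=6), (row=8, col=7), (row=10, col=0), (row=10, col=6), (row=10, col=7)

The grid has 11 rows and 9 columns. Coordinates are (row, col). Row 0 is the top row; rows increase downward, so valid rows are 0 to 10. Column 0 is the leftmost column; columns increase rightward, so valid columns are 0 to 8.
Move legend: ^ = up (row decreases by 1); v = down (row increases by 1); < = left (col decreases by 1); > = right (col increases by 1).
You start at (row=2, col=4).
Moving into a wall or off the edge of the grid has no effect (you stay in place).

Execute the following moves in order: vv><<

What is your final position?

Answer: Final position: (row=4, col=3)

Derivation:
Start: (row=2, col=4)
  v (down): (row=2, col=4) -> (row=3, col=4)
  v (down): (row=3, col=4) -> (row=4, col=4)
  > (right): (row=4, col=4) -> (row=4, col=5)
  < (left): (row=4, col=5) -> (row=4, col=4)
  < (left): (row=4, col=4) -> (row=4, col=3)
Final: (row=4, col=3)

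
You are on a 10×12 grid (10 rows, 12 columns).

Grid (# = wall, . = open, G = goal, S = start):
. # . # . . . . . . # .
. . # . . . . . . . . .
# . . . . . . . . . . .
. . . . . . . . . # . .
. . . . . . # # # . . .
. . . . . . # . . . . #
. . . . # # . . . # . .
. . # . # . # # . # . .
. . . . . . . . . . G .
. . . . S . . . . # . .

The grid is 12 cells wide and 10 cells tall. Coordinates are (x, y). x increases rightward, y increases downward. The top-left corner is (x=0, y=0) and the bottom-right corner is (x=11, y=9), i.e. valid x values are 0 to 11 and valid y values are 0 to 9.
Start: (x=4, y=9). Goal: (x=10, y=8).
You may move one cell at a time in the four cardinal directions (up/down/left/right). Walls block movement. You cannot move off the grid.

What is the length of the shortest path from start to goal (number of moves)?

Answer: Shortest path length: 7

Derivation:
BFS from (x=4, y=9) until reaching (x=10, y=8):
  Distance 0: (x=4, y=9)
  Distance 1: (x=4, y=8), (x=3, y=9), (x=5, y=9)
  Distance 2: (x=3, y=8), (x=5, y=8), (x=2, y=9), (x=6, y=9)
  Distance 3: (x=3, y=7), (x=5, y=7), (x=2, y=8), (x=6, y=8), (x=1, y=9), (x=7, y=9)
  Distance 4: (x=3, y=6), (x=1, y=8), (x=7, y=8), (x=0, y=9), (x=8, y=9)
  Distance 5: (x=3, y=5), (x=2, y=6), (x=1, y=7), (x=0, y=8), (x=8, y=8)
  Distance 6: (x=3, y=4), (x=2, y=5), (x=4, y=5), (x=1, y=6), (x=0, y=7), (x=8, y=7), (x=9, y=8)
  Distance 7: (x=3, y=3), (x=2, y=4), (x=4, y=4), (x=1, y=5), (x=5, y=5), (x=0, y=6), (x=8, y=6), (x=10, y=8)  <- goal reached here
One shortest path (7 moves): (x=4, y=9) -> (x=5, y=9) -> (x=6, y=9) -> (x=7, y=9) -> (x=8, y=9) -> (x=8, y=8) -> (x=9, y=8) -> (x=10, y=8)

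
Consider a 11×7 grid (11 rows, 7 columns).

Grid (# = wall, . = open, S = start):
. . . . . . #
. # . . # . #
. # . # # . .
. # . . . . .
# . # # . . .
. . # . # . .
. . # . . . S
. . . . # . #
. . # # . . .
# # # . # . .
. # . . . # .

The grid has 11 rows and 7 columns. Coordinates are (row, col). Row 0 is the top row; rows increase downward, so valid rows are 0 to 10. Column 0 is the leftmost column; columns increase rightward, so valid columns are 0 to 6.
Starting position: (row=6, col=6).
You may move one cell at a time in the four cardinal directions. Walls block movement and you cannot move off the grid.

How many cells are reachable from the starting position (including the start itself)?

Answer: Reachable cells: 48

Derivation:
BFS flood-fill from (row=6, col=6):
  Distance 0: (row=6, col=6)
  Distance 1: (row=5, col=6), (row=6, col=5)
  Distance 2: (row=4, col=6), (row=5, col=5), (row=6, col=4), (row=7, col=5)
  Distance 3: (row=3, col=6), (row=4, col=5), (row=6, col=3), (row=8, col=5)
  Distance 4: (row=2, col=6), (row=3, col=5), (row=4, col=4), (row=5, col=3), (row=7, col=3), (row=8, col=4), (row=8, col=6), (row=9, col=5)
  Distance 5: (row=2, col=5), (row=3, col=4), (row=7, col=2), (row=9, col=6)
  Distance 6: (row=1, col=5), (row=3, col=3), (row=7, col=1), (row=10, col=6)
  Distance 7: (row=0, col=5), (row=3, col=2), (row=6, col=1), (row=7, col=0), (row=8, col=1)
  Distance 8: (row=0, col=4), (row=2, col=2), (row=5, col=1), (row=6, col=0), (row=8, col=0)
  Distance 9: (row=0, col=3), (row=1, col=2), (row=4, col=1), (row=5, col=0)
  Distance 10: (row=0, col=2), (row=1, col=3)
  Distance 11: (row=0, col=1)
  Distance 12: (row=0, col=0)
  Distance 13: (row=1, col=0)
  Distance 14: (row=2, col=0)
  Distance 15: (row=3, col=0)
Total reachable: 48 (grid has 53 open cells total)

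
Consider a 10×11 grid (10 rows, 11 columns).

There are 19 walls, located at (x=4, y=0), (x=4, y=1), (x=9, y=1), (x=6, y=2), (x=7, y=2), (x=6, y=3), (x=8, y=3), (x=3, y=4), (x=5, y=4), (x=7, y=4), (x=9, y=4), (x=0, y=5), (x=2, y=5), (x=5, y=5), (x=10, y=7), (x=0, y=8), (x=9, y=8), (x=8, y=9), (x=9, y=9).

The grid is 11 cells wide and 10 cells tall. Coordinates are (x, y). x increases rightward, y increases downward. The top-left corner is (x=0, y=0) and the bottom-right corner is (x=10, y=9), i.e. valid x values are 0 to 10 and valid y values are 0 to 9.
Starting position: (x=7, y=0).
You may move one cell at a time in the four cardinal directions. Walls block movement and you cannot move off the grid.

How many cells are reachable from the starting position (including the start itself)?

Answer: Reachable cells: 88

Derivation:
BFS flood-fill from (x=7, y=0):
  Distance 0: (x=7, y=0)
  Distance 1: (x=6, y=0), (x=8, y=0), (x=7, y=1)
  Distance 2: (x=5, y=0), (x=9, y=0), (x=6, y=1), (x=8, y=1)
  Distance 3: (x=10, y=0), (x=5, y=1), (x=8, y=2)
  Distance 4: (x=10, y=1), (x=5, y=2), (x=9, y=2)
  Distance 5: (x=4, y=2), (x=10, y=2), (x=5, y=3), (x=9, y=3)
  Distance 6: (x=3, y=2), (x=4, y=3), (x=10, y=3)
  Distance 7: (x=3, y=1), (x=2, y=2), (x=3, y=3), (x=4, y=4), (x=10, y=4)
  Distance 8: (x=3, y=0), (x=2, y=1), (x=1, y=2), (x=2, y=3), (x=4, y=5), (x=10, y=5)
  Distance 9: (x=2, y=0), (x=1, y=1), (x=0, y=2), (x=1, y=3), (x=2, y=4), (x=3, y=5), (x=9, y=5), (x=4, y=6), (x=10, y=6)
  Distance 10: (x=1, y=0), (x=0, y=1), (x=0, y=3), (x=1, y=4), (x=8, y=5), (x=3, y=6), (x=5, y=6), (x=9, y=6), (x=4, y=7)
  Distance 11: (x=0, y=0), (x=0, y=4), (x=8, y=4), (x=1, y=5), (x=7, y=5), (x=2, y=6), (x=6, y=6), (x=8, y=6), (x=3, y=7), (x=5, y=7), (x=9, y=7), (x=4, y=8)
  Distance 12: (x=6, y=5), (x=1, y=6), (x=7, y=6), (x=2, y=7), (x=6, y=7), (x=8, y=7), (x=3, y=8), (x=5, y=8), (x=4, y=9)
  Distance 13: (x=6, y=4), (x=0, y=6), (x=1, y=7), (x=7, y=7), (x=2, y=8), (x=6, y=8), (x=8, y=8), (x=3, y=9), (x=5, y=9)
  Distance 14: (x=0, y=7), (x=1, y=8), (x=7, y=8), (x=2, y=9), (x=6, y=9)
  Distance 15: (x=1, y=9), (x=7, y=9)
  Distance 16: (x=0, y=9)
Total reachable: 88 (grid has 91 open cells total)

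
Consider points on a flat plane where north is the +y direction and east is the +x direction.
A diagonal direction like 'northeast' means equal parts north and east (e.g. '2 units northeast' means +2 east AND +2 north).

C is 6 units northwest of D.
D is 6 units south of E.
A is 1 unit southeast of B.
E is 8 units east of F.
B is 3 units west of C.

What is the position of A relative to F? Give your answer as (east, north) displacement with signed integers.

Answer: A is at (east=0, north=-1) relative to F.

Derivation:
Place F at the origin (east=0, north=0).
  E is 8 units east of F: delta (east=+8, north=+0); E at (east=8, north=0).
  D is 6 units south of E: delta (east=+0, north=-6); D at (east=8, north=-6).
  C is 6 units northwest of D: delta (east=-6, north=+6); C at (east=2, north=0).
  B is 3 units west of C: delta (east=-3, north=+0); B at (east=-1, north=0).
  A is 1 unit southeast of B: delta (east=+1, north=-1); A at (east=0, north=-1).
Therefore A relative to F: (east=0, north=-1).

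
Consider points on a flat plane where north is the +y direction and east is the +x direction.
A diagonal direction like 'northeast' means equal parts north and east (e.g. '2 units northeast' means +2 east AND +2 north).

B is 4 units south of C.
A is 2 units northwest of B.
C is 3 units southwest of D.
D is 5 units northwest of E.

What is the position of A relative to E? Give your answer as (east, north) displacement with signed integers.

Place E at the origin (east=0, north=0).
  D is 5 units northwest of E: delta (east=-5, north=+5); D at (east=-5, north=5).
  C is 3 units southwest of D: delta (east=-3, north=-3); C at (east=-8, north=2).
  B is 4 units south of C: delta (east=+0, north=-4); B at (east=-8, north=-2).
  A is 2 units northwest of B: delta (east=-2, north=+2); A at (east=-10, north=0).
Therefore A relative to E: (east=-10, north=0).

Answer: A is at (east=-10, north=0) relative to E.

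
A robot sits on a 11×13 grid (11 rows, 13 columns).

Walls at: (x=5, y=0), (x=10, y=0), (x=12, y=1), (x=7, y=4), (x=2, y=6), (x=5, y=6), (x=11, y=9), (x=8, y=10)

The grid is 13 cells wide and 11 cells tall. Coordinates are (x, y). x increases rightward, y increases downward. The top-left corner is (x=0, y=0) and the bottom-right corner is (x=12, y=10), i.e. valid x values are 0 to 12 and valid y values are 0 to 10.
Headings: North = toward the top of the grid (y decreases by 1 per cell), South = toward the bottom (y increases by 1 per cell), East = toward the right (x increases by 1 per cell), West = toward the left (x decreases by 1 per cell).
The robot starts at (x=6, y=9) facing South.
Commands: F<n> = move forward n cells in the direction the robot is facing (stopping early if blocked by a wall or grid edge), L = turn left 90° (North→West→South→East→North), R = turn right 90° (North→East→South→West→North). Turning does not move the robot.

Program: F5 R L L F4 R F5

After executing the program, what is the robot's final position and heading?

Answer: Final position: (x=7, y=10), facing South

Derivation:
Start: (x=6, y=9), facing South
  F5: move forward 1/5 (blocked), now at (x=6, y=10)
  R: turn right, now facing West
  L: turn left, now facing South
  L: turn left, now facing East
  F4: move forward 1/4 (blocked), now at (x=7, y=10)
  R: turn right, now facing South
  F5: move forward 0/5 (blocked), now at (x=7, y=10)
Final: (x=7, y=10), facing South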